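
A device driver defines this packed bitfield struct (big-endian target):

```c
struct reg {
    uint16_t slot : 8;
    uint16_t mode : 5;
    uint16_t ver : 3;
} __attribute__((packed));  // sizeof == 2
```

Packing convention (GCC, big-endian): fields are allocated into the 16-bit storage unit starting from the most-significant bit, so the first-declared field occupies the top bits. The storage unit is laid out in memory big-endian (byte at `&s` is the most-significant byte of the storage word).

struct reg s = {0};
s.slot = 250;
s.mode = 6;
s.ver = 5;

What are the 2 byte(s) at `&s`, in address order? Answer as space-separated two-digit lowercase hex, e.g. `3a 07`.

fa 35

slot:8 = 250 → 0xfa << 8 → word 0xfa00
mode:5 = 6 → 0x6 << 3 → word 0xfa30
ver:3 = 5 → 0x5 << 0 → word 0xfa35
word = 0xfa35 → big-endian bytes:
  [0]=0xfa  [1]=0x35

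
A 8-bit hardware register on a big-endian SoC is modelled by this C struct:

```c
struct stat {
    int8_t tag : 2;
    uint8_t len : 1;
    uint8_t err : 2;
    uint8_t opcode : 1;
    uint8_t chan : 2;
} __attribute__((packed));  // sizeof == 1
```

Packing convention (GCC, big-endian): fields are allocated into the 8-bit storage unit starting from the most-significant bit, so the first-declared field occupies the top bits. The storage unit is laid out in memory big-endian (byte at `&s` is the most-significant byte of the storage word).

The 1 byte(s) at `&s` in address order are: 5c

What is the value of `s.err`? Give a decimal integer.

3

[0]=0x5c (big-endian) → word 0x5c
tag [6+:2] = (word>>6) & 0x3 = 1
len [5+:1] = (word>>5) & 0x1 = 0
err [3+:2] = (word>>3) & 0x3 = 3  ←
opcode [2+:1] = (word>>2) & 0x1 = 1
chan [0+:2] = (word>>0) & 0x3 = 0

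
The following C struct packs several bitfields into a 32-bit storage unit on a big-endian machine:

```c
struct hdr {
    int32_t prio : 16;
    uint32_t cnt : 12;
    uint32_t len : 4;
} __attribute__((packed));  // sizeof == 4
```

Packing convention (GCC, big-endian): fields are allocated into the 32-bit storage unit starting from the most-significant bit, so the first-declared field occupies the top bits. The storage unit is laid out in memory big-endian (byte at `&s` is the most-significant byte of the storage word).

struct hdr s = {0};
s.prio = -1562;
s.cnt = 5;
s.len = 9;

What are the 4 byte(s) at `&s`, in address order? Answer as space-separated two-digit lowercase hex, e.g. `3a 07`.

prio:16 = -1562 → 0xf9e6 << 16 → word 0xf9e60000
cnt:12 = 5 → 0x5 << 4 → word 0xf9e60050
len:4 = 9 → 0x9 << 0 → word 0xf9e60059
word = 0xf9e60059 → big-endian bytes:
  [0]=0xf9  [1]=0xe6  [2]=0x00  [3]=0x59

f9 e6 00 59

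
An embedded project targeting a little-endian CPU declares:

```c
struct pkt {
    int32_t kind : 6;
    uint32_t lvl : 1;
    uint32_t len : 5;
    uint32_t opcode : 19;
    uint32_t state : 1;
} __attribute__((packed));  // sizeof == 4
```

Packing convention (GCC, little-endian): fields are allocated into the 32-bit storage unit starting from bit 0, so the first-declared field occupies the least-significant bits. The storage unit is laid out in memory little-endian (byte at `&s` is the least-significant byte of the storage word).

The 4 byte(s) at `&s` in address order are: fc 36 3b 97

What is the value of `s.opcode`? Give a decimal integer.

[0]=0xfc [1]=0x36 [2]=0x3b [3]=0x97 (little-endian) → word 0x973b36fc
kind:6 @ bit 0 → (0x973b36fc>>0)&0x3f = 0x3c
lvl:1 @ bit 6 → (0x973b36fc>>6)&0x1 = 0x1
len:5 @ bit 7 → (0x973b36fc>>7)&0x1f = 0xd
opcode:19 @ bit 12 → (0x973b36fc>>12)&0x7ffff = 0x173b3  ←
state:1 @ bit 31 → (0x973b36fc>>31)&0x1 = 0x1

95155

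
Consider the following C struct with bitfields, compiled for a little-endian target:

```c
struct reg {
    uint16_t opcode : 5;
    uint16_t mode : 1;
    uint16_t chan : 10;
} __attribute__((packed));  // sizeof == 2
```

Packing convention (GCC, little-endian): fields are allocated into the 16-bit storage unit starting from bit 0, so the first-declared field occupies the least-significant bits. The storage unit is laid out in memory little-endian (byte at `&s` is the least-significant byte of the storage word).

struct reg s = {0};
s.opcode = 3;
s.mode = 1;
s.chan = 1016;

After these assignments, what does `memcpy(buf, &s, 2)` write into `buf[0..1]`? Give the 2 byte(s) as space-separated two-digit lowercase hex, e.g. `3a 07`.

opcode:5 = 3 → 0x3 << 0 → word 0x0003
mode:1 = 1 → 0x1 << 5 → word 0x0023
chan:10 = 1016 → 0x3f8 << 6 → word 0xfe23
word = 0xfe23 → little-endian bytes:
  [0]=0x23  [1]=0xfe

23 fe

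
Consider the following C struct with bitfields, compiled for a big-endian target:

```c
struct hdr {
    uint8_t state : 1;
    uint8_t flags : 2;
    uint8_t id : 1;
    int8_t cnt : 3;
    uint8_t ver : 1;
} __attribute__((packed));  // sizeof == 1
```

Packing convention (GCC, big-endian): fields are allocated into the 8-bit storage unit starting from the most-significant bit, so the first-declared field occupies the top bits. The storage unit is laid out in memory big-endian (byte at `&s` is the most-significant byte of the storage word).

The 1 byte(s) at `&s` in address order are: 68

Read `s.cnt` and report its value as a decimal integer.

[0]=0x68 (big-endian) → word 0x68
state [7+:1] = (word>>7) & 0x1 = 0
flags [5+:2] = (word>>5) & 0x3 = 3
id [4+:1] = (word>>4) & 0x1 = 0
cnt [1+:3] = (word>>1) & 0x7 = 4  ←
ver [0+:1] = (word>>0) & 0x1 = 0
cnt signed 3b, MSB=1: 4 - 8 = -4

-4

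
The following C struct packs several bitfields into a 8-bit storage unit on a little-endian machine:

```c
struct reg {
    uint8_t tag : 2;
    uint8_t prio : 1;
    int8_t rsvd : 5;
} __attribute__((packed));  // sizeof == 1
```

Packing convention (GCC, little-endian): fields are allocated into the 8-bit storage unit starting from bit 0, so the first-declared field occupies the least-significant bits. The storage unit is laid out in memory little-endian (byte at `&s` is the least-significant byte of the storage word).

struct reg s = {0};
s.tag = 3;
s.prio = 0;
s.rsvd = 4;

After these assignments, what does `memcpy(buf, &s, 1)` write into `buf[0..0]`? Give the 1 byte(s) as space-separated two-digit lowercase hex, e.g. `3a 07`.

23

[0+:2] tag=3 & 0x3 = 0x3; word=0x03
[2+:1] prio=0 & 0x1 = 0x0; word=0x03
[3+:5] rsvd=4 & 0x1f = 0x4; word=0x23
word = 0x23 → little-endian bytes:
  [0]=0x23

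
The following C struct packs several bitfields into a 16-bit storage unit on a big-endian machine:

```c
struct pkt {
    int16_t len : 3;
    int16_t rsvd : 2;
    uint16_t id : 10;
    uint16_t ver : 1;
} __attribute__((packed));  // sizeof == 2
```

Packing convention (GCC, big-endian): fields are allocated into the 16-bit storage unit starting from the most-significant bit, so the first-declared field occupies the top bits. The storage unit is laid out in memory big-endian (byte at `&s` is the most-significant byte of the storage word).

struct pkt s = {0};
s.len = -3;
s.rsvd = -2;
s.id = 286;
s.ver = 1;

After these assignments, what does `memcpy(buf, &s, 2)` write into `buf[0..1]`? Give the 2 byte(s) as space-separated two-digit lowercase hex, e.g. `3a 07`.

b2 3d

len (3b) val=-3 bits=0x5 at bit 13: 0xa000
rsvd (2b) val=-2 bits=0x2 at bit 11: 0xb000
id (10b) val=286 bits=0x11e at bit 1: 0xb23c
ver (1b) val=1 bits=0x1 at bit 0: 0xb23d
word = 0xb23d → big-endian bytes:
  [0]=0xb2  [1]=0x3d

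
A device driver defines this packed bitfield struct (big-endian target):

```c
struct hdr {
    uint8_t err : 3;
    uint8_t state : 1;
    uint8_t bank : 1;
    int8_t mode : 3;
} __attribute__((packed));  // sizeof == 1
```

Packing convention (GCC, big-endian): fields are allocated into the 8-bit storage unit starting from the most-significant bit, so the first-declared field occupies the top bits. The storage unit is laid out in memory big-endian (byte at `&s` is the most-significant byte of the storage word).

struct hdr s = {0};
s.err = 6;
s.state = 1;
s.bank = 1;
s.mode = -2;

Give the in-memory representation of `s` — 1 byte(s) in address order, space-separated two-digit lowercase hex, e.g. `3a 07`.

err (3b) val=6 bits=0x6 at bit 5: 0xc0
state (1b) val=1 bits=0x1 at bit 4: 0xd0
bank (1b) val=1 bits=0x1 at bit 3: 0xd8
mode (3b) val=-2 bits=0x6 at bit 0: 0xde
word = 0xde → big-endian bytes:
  [0]=0xde

de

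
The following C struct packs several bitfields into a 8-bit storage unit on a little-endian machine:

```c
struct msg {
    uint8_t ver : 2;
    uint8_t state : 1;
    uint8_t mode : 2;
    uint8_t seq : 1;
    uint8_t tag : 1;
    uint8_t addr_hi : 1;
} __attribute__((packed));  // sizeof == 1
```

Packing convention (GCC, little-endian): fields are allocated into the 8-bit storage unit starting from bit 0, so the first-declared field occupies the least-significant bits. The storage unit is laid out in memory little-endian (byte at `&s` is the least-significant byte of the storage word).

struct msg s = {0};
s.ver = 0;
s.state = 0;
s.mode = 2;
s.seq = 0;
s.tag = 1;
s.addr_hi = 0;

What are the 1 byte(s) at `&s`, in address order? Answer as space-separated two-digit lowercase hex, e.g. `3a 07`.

50

ver:2 = 0 → 0x0 << 0 → word 0x00
state:1 = 0 → 0x0 << 2 → word 0x00
mode:2 = 2 → 0x2 << 3 → word 0x10
seq:1 = 0 → 0x0 << 5 → word 0x10
tag:1 = 1 → 0x1 << 6 → word 0x50
addr_hi:1 = 0 → 0x0 << 7 → word 0x50
word = 0x50 → little-endian bytes:
  [0]=0x50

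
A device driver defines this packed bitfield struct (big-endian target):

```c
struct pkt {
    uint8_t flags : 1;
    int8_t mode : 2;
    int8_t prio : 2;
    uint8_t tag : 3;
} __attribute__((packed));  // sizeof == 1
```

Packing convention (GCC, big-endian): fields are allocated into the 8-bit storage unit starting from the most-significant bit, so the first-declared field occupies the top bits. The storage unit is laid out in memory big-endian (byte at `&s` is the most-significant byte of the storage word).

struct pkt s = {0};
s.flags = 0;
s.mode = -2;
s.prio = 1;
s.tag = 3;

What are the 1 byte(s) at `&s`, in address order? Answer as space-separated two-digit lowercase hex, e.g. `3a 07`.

4b

[7+:1] flags=0 & 0x1 = 0x0; word=0x00
[5+:2] mode=-2 & 0x3 = 0x2; word=0x40
[3+:2] prio=1 & 0x3 = 0x1; word=0x48
[0+:3] tag=3 & 0x7 = 0x3; word=0x4b
word = 0x4b → big-endian bytes:
  [0]=0x4b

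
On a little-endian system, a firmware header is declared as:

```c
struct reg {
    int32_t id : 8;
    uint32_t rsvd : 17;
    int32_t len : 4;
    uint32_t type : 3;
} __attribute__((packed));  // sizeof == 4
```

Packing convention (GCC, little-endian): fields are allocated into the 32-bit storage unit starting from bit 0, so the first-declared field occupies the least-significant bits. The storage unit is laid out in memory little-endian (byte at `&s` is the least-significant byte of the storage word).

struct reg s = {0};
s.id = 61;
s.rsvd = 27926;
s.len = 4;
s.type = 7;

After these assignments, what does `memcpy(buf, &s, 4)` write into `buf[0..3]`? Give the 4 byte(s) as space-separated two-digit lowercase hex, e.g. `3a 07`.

3d 16 6d e8

id (8b) val=61 bits=0x3d at bit 0: 0x0000003d
rsvd (17b) val=27926 bits=0x6d16 at bit 8: 0x006d163d
len (4b) val=4 bits=0x4 at bit 25: 0x086d163d
type (3b) val=7 bits=0x7 at bit 29: 0xe86d163d
word = 0xe86d163d → little-endian bytes:
  [0]=0x3d  [1]=0x16  [2]=0x6d  [3]=0xe8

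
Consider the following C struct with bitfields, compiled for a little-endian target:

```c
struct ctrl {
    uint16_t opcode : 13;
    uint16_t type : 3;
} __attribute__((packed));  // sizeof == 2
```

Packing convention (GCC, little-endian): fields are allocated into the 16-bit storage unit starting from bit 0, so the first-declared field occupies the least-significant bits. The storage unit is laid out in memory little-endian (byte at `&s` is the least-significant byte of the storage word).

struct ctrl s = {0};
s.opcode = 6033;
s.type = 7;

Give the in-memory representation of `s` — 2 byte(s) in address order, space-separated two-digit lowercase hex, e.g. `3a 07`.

opcode:13 = 6033 → 0x1791 << 0 → word 0x1791
type:3 = 7 → 0x7 << 13 → word 0xf791
word = 0xf791 → little-endian bytes:
  [0]=0x91  [1]=0xf7

91 f7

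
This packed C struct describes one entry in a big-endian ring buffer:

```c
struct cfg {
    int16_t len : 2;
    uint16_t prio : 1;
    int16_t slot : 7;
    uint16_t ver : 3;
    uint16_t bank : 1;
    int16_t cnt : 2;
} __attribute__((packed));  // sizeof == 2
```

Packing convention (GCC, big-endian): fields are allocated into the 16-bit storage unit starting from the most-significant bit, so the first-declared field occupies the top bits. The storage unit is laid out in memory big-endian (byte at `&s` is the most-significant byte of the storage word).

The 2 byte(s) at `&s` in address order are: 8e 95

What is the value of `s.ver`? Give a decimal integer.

[0]=0x8e [1]=0x95 (big-endian) → word 0x8e95
len:2 @ bit 14 → (0x8e95>>14)&0x3 = 0x2
prio:1 @ bit 13 → (0x8e95>>13)&0x1 = 0x0
slot:7 @ bit 6 → (0x8e95>>6)&0x7f = 0x3a
ver:3 @ bit 3 → (0x8e95>>3)&0x7 = 0x2  ←
bank:1 @ bit 2 → (0x8e95>>2)&0x1 = 0x1
cnt:2 @ bit 0 → (0x8e95>>0)&0x3 = 0x1

2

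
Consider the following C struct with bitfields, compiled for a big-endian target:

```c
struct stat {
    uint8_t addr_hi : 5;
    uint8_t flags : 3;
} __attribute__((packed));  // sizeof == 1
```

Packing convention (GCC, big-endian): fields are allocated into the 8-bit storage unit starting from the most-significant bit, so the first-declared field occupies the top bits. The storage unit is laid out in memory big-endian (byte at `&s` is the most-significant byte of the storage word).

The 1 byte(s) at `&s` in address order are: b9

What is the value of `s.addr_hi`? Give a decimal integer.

23

[0]=0xb9 (big-endian) → word 0xb9
addr_hi:5 @ bit 3 → (0xb9>>3)&0x1f = 0x17  ←
flags:3 @ bit 0 → (0xb9>>0)&0x7 = 0x1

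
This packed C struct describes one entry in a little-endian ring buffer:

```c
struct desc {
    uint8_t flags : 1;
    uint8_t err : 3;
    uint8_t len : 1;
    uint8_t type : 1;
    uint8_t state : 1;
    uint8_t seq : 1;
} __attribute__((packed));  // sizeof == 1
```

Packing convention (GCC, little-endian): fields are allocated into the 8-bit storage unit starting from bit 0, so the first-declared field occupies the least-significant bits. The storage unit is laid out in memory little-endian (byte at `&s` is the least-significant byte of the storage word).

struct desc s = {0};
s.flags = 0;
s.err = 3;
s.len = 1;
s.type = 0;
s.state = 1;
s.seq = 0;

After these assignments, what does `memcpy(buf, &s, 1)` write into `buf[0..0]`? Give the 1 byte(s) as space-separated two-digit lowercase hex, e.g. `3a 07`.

flags:1 = 0 → 0x0 << 0 → word 0x00
err:3 = 3 → 0x3 << 1 → word 0x06
len:1 = 1 → 0x1 << 4 → word 0x16
type:1 = 0 → 0x0 << 5 → word 0x16
state:1 = 1 → 0x1 << 6 → word 0x56
seq:1 = 0 → 0x0 << 7 → word 0x56
word = 0x56 → little-endian bytes:
  [0]=0x56

56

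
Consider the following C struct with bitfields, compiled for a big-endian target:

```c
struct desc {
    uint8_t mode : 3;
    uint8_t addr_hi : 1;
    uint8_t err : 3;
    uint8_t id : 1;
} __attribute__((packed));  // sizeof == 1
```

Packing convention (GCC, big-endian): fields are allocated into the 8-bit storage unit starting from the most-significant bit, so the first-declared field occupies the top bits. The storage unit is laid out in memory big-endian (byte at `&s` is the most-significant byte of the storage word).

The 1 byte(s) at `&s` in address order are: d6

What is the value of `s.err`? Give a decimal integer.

3

[0]=0xd6 (big-endian) → word 0xd6
mode:3 @ bit 5 → (0xd6>>5)&0x7 = 0x6
addr_hi:1 @ bit 4 → (0xd6>>4)&0x1 = 0x1
err:3 @ bit 1 → (0xd6>>1)&0x7 = 0x3  ←
id:1 @ bit 0 → (0xd6>>0)&0x1 = 0x0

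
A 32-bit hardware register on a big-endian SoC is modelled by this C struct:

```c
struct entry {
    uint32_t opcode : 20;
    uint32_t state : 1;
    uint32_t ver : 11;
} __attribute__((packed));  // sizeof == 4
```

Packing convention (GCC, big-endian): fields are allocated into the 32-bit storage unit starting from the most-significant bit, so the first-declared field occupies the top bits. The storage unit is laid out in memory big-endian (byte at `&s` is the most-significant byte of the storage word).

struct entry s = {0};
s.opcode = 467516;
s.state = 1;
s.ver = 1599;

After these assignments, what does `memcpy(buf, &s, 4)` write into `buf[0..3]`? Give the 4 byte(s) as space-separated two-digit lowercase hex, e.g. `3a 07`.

72 23 ce 3f

[12+:20] opcode=467516 & 0xfffff = 0x7223c; word=0x7223c000
[11+:1] state=1 & 0x1 = 0x1; word=0x7223c800
[0+:11] ver=1599 & 0x7ff = 0x63f; word=0x7223ce3f
word = 0x7223ce3f → big-endian bytes:
  [0]=0x72  [1]=0x23  [2]=0xce  [3]=0x3f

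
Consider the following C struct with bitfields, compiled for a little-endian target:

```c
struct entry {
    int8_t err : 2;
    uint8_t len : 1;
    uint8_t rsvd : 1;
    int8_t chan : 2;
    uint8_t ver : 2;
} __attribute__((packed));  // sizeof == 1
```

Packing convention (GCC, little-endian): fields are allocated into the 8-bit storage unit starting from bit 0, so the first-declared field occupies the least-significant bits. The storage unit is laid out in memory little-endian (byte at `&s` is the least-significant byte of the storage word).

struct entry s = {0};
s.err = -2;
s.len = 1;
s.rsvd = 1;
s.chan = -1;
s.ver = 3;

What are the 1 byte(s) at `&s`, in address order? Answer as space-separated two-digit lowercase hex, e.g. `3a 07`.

fe

err:2 = -2 → 0x2 << 0 → word 0x02
len:1 = 1 → 0x1 << 2 → word 0x06
rsvd:1 = 1 → 0x1 << 3 → word 0x0e
chan:2 = -1 → 0x3 << 4 → word 0x3e
ver:2 = 3 → 0x3 << 6 → word 0xfe
word = 0xfe → little-endian bytes:
  [0]=0xfe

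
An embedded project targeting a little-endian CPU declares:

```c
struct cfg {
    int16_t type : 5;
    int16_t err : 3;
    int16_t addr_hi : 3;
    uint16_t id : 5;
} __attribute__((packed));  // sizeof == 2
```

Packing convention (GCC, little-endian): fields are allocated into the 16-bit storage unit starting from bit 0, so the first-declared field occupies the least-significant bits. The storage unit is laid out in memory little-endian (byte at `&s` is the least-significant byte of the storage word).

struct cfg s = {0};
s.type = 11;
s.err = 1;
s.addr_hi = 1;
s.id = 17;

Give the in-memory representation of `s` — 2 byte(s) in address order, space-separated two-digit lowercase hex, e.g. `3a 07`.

2b 89

type:5 = 11 → 0xb << 0 → word 0x000b
err:3 = 1 → 0x1 << 5 → word 0x002b
addr_hi:3 = 1 → 0x1 << 8 → word 0x012b
id:5 = 17 → 0x11 << 11 → word 0x892b
word = 0x892b → little-endian bytes:
  [0]=0x2b  [1]=0x89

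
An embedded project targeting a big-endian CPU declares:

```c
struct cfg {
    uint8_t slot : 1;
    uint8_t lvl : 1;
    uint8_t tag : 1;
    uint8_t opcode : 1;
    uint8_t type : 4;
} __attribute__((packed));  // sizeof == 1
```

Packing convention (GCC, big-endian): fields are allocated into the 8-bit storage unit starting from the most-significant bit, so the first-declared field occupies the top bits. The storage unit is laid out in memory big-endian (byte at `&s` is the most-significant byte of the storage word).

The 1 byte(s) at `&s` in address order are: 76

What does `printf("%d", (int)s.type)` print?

[0]=0x76 (big-endian) → word 0x76
slot [7+:1] = (word>>7) & 0x1 = 0
lvl [6+:1] = (word>>6) & 0x1 = 1
tag [5+:1] = (word>>5) & 0x1 = 1
opcode [4+:1] = (word>>4) & 0x1 = 1
type [0+:4] = (word>>0) & 0xf = 6  ←

6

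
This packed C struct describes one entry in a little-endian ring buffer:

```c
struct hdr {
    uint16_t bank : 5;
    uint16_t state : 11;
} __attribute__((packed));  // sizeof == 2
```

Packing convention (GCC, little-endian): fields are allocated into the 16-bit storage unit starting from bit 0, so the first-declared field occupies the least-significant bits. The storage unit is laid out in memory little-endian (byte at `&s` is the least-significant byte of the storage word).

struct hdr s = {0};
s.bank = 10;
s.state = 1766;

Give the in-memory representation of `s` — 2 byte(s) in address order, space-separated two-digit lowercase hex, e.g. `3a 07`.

ca dc

[0+:5] bank=10 & 0x1f = 0xa; word=0x000a
[5+:11] state=1766 & 0x7ff = 0x6e6; word=0xdcca
word = 0xdcca → little-endian bytes:
  [0]=0xca  [1]=0xdc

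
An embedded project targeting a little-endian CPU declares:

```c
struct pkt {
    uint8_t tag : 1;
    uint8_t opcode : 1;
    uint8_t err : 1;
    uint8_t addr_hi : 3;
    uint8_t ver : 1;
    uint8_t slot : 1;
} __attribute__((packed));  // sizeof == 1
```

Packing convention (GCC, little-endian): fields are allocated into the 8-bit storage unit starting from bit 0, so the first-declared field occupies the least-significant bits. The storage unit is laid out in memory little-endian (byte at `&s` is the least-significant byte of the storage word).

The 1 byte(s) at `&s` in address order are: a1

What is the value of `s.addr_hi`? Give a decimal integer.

[0]=0xa1 (little-endian) → word 0xa1
tag:1 @ bit 0 → (0xa1>>0)&0x1 = 0x1
opcode:1 @ bit 1 → (0xa1>>1)&0x1 = 0x0
err:1 @ bit 2 → (0xa1>>2)&0x1 = 0x0
addr_hi:3 @ bit 3 → (0xa1>>3)&0x7 = 0x4  ←
ver:1 @ bit 6 → (0xa1>>6)&0x1 = 0x0
slot:1 @ bit 7 → (0xa1>>7)&0x1 = 0x1

4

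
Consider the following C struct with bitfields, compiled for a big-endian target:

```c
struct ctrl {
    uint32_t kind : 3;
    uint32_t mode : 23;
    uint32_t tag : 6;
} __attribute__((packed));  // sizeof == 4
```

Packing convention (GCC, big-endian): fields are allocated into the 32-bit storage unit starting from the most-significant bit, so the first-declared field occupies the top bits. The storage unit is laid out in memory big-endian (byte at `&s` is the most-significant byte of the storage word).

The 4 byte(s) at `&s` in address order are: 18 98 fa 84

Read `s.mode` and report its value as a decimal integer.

[0]=0x18 [1]=0x98 [2]=0xfa [3]=0x84 (big-endian) → word 0x1898fa84
kind [29+:3] = (word>>29) & 0x7 = 0
mode [6+:23] = (word>>6) & 0x7fffff = 6448106  ←
tag [0+:6] = (word>>0) & 0x3f = 4

6448106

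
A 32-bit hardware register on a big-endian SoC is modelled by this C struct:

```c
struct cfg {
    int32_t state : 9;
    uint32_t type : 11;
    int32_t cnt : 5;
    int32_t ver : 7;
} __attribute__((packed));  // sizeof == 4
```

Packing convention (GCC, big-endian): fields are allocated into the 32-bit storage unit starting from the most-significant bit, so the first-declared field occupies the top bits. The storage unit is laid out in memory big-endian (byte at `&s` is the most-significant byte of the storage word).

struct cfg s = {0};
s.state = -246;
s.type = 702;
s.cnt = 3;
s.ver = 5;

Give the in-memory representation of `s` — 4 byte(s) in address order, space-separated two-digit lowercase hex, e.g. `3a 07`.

85 2b e1 85

[23+:9] state=-246 & 0x1ff = 0x10a; word=0x85000000
[12+:11] type=702 & 0x7ff = 0x2be; word=0x852be000
[7+:5] cnt=3 & 0x1f = 0x3; word=0x852be180
[0+:7] ver=5 & 0x7f = 0x5; word=0x852be185
word = 0x852be185 → big-endian bytes:
  [0]=0x85  [1]=0x2b  [2]=0xe1  [3]=0x85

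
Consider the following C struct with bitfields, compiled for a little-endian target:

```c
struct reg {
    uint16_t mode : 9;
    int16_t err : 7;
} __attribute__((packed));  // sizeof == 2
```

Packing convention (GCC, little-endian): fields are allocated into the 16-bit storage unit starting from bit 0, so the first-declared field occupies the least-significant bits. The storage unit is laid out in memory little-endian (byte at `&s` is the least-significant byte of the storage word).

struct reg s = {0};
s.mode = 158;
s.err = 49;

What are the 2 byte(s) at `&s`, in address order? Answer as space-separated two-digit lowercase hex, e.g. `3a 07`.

9e 62

mode (9b) val=158 bits=0x9e at bit 0: 0x009e
err (7b) val=49 bits=0x31 at bit 9: 0x629e
word = 0x629e → little-endian bytes:
  [0]=0x9e  [1]=0x62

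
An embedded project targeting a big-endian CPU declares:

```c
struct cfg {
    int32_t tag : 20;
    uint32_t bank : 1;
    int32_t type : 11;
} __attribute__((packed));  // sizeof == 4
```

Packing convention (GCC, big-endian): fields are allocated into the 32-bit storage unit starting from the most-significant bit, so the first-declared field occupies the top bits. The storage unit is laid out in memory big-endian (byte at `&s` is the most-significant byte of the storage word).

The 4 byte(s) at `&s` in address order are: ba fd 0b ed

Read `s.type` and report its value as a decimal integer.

[0]=0xba [1]=0xfd [2]=0x0b [3]=0xed (big-endian) → word 0xbafd0bed
tag [12+:20] = (word>>12) & 0xfffff = 765904
bank [11+:1] = (word>>11) & 0x1 = 1
type [0+:11] = (word>>0) & 0x7ff = 1005  ←
type signed 11b, MSB=0: value = 1005

1005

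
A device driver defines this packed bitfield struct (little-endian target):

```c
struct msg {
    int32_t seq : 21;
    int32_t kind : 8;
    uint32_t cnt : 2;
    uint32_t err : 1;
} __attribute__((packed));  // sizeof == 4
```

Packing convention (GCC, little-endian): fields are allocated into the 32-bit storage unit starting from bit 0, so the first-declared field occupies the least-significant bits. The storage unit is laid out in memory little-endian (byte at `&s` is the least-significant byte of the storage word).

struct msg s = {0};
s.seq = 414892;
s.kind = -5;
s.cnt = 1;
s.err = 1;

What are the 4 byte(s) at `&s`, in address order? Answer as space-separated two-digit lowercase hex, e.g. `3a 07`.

ac 54 66 bf

seq (21b) val=414892 bits=0x654ac at bit 0: 0x000654ac
kind (8b) val=-5 bits=0xfb at bit 21: 0x1f6654ac
cnt (2b) val=1 bits=0x1 at bit 29: 0x3f6654ac
err (1b) val=1 bits=0x1 at bit 31: 0xbf6654ac
word = 0xbf6654ac → little-endian bytes:
  [0]=0xac  [1]=0x54  [2]=0x66  [3]=0xbf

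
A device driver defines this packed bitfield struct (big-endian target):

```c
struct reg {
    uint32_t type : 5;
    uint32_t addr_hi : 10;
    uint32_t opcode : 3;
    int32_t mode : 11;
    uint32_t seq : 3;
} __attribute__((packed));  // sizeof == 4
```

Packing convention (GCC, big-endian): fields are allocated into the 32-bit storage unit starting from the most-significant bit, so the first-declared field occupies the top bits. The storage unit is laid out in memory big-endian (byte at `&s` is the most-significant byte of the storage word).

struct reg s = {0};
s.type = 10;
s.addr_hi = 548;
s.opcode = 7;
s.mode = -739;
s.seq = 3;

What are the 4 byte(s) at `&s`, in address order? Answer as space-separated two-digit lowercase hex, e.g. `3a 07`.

type (5b) val=10 bits=0xa at bit 27: 0x50000000
addr_hi (10b) val=548 bits=0x224 at bit 17: 0x54480000
opcode (3b) val=7 bits=0x7 at bit 14: 0x5449c000
mode (11b) val=-739 bits=0x51d at bit 3: 0x5449e8e8
seq (3b) val=3 bits=0x3 at bit 0: 0x5449e8eb
word = 0x5449e8eb → big-endian bytes:
  [0]=0x54  [1]=0x49  [2]=0xe8  [3]=0xeb

54 49 e8 eb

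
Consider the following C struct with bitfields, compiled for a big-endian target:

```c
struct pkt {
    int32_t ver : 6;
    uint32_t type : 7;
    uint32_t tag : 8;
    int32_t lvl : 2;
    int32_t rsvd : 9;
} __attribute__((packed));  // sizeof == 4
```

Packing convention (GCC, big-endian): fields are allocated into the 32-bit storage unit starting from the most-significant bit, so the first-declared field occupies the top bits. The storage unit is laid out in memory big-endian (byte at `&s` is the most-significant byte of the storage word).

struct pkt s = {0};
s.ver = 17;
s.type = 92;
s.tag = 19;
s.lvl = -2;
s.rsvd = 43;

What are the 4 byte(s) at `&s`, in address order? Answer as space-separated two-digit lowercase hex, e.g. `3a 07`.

46 e0 9c 2b

[26+:6] ver=17 & 0x3f = 0x11; word=0x44000000
[19+:7] type=92 & 0x7f = 0x5c; word=0x46e00000
[11+:8] tag=19 & 0xff = 0x13; word=0x46e09800
[9+:2] lvl=-2 & 0x3 = 0x2; word=0x46e09c00
[0+:9] rsvd=43 & 0x1ff = 0x2b; word=0x46e09c2b
word = 0x46e09c2b → big-endian bytes:
  [0]=0x46  [1]=0xe0  [2]=0x9c  [3]=0x2b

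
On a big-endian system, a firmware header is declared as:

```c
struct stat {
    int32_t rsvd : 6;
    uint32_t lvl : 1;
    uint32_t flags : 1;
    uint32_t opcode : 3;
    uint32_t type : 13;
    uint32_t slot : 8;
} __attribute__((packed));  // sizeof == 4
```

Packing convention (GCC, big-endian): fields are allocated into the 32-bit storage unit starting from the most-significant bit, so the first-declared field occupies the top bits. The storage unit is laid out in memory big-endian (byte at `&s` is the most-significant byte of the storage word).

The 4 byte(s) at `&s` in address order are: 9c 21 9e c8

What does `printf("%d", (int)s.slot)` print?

200

[0]=0x9c [1]=0x21 [2]=0x9e [3]=0xc8 (big-endian) → word 0x9c219ec8
rsvd:6 @ bit 26 → (0x9c219ec8>>26)&0x3f = 0x27
lvl:1 @ bit 25 → (0x9c219ec8>>25)&0x1 = 0x0
flags:1 @ bit 24 → (0x9c219ec8>>24)&0x1 = 0x0
opcode:3 @ bit 21 → (0x9c219ec8>>21)&0x7 = 0x1
type:13 @ bit 8 → (0x9c219ec8>>8)&0x1fff = 0x19e
slot:8 @ bit 0 → (0x9c219ec8>>0)&0xff = 0xc8  ←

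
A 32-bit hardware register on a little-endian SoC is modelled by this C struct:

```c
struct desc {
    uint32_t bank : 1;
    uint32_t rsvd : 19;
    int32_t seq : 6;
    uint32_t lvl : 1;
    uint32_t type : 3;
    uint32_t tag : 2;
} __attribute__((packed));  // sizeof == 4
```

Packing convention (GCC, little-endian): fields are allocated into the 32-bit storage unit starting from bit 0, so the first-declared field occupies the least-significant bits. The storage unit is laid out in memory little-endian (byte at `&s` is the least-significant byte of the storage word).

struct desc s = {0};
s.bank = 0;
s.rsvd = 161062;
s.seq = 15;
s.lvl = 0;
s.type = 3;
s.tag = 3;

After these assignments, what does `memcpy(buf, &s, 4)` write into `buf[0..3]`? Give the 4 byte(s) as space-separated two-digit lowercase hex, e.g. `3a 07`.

4c ea f4 d8

[0+:1] bank=0 & 0x1 = 0x0; word=0x00000000
[1+:19] rsvd=161062 & 0x7ffff = 0x27526; word=0x0004ea4c
[20+:6] seq=15 & 0x3f = 0xf; word=0x00f4ea4c
[26+:1] lvl=0 & 0x1 = 0x0; word=0x00f4ea4c
[27+:3] type=3 & 0x7 = 0x3; word=0x18f4ea4c
[30+:2] tag=3 & 0x3 = 0x3; word=0xd8f4ea4c
word = 0xd8f4ea4c → little-endian bytes:
  [0]=0x4c  [1]=0xea  [2]=0xf4  [3]=0xd8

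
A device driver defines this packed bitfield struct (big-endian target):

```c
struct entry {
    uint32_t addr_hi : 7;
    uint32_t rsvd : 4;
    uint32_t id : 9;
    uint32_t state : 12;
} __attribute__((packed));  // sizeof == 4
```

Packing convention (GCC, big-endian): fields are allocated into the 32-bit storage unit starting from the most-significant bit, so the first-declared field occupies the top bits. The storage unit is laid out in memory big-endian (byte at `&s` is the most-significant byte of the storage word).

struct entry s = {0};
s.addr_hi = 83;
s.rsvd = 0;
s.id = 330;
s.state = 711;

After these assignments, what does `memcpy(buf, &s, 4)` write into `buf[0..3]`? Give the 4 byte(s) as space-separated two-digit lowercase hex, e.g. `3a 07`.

a6 14 a2 c7

addr_hi:7 = 83 → 0x53 << 25 → word 0xa6000000
rsvd:4 = 0 → 0x0 << 21 → word 0xa6000000
id:9 = 330 → 0x14a << 12 → word 0xa614a000
state:12 = 711 → 0x2c7 << 0 → word 0xa614a2c7
word = 0xa614a2c7 → big-endian bytes:
  [0]=0xa6  [1]=0x14  [2]=0xa2  [3]=0xc7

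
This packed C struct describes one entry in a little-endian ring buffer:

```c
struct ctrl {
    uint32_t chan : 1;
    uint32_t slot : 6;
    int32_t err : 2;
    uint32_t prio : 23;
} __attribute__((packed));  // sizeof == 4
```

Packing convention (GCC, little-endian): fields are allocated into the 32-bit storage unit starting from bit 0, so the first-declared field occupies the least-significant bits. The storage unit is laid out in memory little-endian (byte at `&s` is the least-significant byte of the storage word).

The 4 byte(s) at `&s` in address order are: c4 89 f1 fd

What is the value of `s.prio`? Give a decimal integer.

[0]=0xc4 [1]=0x89 [2]=0xf1 [3]=0xfd (little-endian) → word 0xfdf189c4
chan [0+:1] = (word>>0) & 0x1 = 0
slot [1+:6] = (word>>1) & 0x3f = 34
err [7+:2] = (word>>7) & 0x3 = 3
prio [9+:23] = (word>>9) & 0x7fffff = 8321220  ←

8321220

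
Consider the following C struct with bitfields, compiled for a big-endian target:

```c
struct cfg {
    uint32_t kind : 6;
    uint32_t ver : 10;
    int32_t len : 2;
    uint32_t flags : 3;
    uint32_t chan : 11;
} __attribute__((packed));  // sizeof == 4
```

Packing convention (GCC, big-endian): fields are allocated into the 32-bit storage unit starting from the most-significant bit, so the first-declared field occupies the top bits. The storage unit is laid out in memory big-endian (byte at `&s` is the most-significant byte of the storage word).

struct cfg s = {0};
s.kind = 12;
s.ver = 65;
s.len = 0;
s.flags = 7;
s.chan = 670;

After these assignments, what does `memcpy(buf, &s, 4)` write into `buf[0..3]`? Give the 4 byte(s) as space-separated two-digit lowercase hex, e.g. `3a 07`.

kind:6 = 12 → 0xc << 26 → word 0x30000000
ver:10 = 65 → 0x41 << 16 → word 0x30410000
len:2 = 0 → 0x0 << 14 → word 0x30410000
flags:3 = 7 → 0x7 << 11 → word 0x30413800
chan:11 = 670 → 0x29e << 0 → word 0x30413a9e
word = 0x30413a9e → big-endian bytes:
  [0]=0x30  [1]=0x41  [2]=0x3a  [3]=0x9e

30 41 3a 9e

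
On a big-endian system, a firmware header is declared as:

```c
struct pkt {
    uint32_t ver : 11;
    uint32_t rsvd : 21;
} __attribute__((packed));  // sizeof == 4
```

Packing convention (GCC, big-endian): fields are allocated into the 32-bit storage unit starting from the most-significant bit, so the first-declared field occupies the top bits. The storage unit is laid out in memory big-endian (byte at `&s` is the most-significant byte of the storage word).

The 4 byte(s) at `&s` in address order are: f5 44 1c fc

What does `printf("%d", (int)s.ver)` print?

[0]=0xf5 [1]=0x44 [2]=0x1c [3]=0xfc (big-endian) → word 0xf5441cfc
ver [21+:11] = (word>>21) & 0x7ff = 1962  ←
rsvd [0+:21] = (word>>0) & 0x1fffff = 269564

1962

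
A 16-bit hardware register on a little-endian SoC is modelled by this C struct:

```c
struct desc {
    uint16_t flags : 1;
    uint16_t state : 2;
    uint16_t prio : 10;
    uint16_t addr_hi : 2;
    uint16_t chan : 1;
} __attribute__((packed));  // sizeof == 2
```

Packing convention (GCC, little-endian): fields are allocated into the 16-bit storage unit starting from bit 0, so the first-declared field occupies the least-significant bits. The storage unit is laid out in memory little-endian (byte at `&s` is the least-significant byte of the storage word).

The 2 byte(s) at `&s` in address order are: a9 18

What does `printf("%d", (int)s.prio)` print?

[0]=0xa9 [1]=0x18 (little-endian) → word 0x18a9
flags [0+:1] = (word>>0) & 0x1 = 1
state [1+:2] = (word>>1) & 0x3 = 0
prio [3+:10] = (word>>3) & 0x3ff = 789  ←
addr_hi [13+:2] = (word>>13) & 0x3 = 0
chan [15+:1] = (word>>15) & 0x1 = 0

789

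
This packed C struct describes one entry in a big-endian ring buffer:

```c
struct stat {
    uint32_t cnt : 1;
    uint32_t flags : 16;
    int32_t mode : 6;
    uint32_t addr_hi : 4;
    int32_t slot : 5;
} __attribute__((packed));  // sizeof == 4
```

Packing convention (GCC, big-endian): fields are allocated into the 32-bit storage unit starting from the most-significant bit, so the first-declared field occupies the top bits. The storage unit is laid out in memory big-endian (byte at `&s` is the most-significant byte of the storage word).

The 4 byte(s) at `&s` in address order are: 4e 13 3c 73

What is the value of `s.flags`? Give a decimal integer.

39974

[0]=0x4e [1]=0x13 [2]=0x3c [3]=0x73 (big-endian) → word 0x4e133c73
cnt:1 @ bit 31 → (0x4e133c73>>31)&0x1 = 0x0
flags:16 @ bit 15 → (0x4e133c73>>15)&0xffff = 0x9c26  ←
mode:6 @ bit 9 → (0x4e133c73>>9)&0x3f = 0x1e
addr_hi:4 @ bit 5 → (0x4e133c73>>5)&0xf = 0x3
slot:5 @ bit 0 → (0x4e133c73>>0)&0x1f = 0x13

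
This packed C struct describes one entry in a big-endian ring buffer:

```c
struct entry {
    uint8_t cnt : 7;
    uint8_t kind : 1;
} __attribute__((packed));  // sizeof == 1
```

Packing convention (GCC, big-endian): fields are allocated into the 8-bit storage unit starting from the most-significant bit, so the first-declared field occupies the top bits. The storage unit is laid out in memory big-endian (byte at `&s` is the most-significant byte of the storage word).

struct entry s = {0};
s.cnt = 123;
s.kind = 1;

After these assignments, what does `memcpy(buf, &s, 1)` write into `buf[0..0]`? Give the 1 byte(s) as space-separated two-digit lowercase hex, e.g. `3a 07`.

f7

[1+:7] cnt=123 & 0x7f = 0x7b; word=0xf6
[0+:1] kind=1 & 0x1 = 0x1; word=0xf7
word = 0xf7 → big-endian bytes:
  [0]=0xf7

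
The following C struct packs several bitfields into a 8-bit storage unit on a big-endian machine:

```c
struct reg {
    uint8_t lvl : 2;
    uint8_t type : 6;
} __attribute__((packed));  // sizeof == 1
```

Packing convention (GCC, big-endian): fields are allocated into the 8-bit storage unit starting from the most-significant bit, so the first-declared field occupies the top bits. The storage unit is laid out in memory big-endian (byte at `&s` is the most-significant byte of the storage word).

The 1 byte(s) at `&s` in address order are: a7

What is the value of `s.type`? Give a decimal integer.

[0]=0xa7 (big-endian) → word 0xa7
lvl [6+:2] = (word>>6) & 0x3 = 2
type [0+:6] = (word>>0) & 0x3f = 39  ←

39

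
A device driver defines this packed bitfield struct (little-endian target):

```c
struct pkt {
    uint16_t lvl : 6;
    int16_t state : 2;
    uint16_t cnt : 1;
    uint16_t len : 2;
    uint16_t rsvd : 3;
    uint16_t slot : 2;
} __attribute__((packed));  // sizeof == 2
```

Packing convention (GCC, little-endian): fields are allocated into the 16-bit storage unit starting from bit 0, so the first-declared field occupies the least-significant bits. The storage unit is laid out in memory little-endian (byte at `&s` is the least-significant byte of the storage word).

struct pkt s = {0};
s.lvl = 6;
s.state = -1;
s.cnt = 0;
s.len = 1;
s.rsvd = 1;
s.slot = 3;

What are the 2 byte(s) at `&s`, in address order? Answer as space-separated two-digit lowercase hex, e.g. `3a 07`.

lvl:6 = 6 → 0x6 << 0 → word 0x0006
state:2 = -1 → 0x3 << 6 → word 0x00c6
cnt:1 = 0 → 0x0 << 8 → word 0x00c6
len:2 = 1 → 0x1 << 9 → word 0x02c6
rsvd:3 = 1 → 0x1 << 11 → word 0x0ac6
slot:2 = 3 → 0x3 << 14 → word 0xcac6
word = 0xcac6 → little-endian bytes:
  [0]=0xc6  [1]=0xca

c6 ca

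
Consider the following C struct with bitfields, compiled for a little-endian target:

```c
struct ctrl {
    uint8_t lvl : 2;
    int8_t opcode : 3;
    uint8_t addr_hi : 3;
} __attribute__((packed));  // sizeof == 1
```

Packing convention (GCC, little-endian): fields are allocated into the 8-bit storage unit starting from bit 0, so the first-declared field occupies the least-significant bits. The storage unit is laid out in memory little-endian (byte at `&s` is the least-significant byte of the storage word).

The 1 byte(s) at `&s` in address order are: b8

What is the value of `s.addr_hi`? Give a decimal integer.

5

[0]=0xb8 (little-endian) → word 0xb8
lvl:2 @ bit 0 → (0xb8>>0)&0x3 = 0x0
opcode:3 @ bit 2 → (0xb8>>2)&0x7 = 0x6
addr_hi:3 @ bit 5 → (0xb8>>5)&0x7 = 0x5  ←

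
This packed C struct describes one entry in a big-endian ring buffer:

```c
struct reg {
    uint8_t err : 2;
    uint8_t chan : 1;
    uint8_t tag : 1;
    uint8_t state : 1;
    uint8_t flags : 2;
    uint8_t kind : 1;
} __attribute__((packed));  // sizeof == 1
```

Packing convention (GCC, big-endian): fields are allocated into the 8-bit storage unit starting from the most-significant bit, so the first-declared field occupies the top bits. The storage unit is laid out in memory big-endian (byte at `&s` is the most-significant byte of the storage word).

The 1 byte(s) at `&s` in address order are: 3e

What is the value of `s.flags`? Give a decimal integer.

[0]=0x3e (big-endian) → word 0x3e
err:2 @ bit 6 → (0x3e>>6)&0x3 = 0x0
chan:1 @ bit 5 → (0x3e>>5)&0x1 = 0x1
tag:1 @ bit 4 → (0x3e>>4)&0x1 = 0x1
state:1 @ bit 3 → (0x3e>>3)&0x1 = 0x1
flags:2 @ bit 1 → (0x3e>>1)&0x3 = 0x3  ←
kind:1 @ bit 0 → (0x3e>>0)&0x1 = 0x0

3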